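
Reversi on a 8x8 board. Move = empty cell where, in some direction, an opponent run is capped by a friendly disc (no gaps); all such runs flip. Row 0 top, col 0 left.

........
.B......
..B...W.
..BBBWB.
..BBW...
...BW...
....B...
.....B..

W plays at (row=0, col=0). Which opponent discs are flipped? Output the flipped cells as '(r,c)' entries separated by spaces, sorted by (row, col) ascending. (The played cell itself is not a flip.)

Answer: (1,1) (2,2) (3,3)

Derivation:
Dir NW: edge -> no flip
Dir N: edge -> no flip
Dir NE: edge -> no flip
Dir W: edge -> no flip
Dir E: first cell '.' (not opp) -> no flip
Dir SW: edge -> no flip
Dir S: first cell '.' (not opp) -> no flip
Dir SE: opp run (1,1) (2,2) (3,3) capped by W -> flip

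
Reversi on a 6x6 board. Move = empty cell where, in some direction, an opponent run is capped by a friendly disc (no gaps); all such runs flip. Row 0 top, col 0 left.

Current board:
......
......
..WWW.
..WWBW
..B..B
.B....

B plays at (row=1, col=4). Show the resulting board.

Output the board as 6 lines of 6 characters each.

Answer: ......
....B.
..WWB.
..WWBW
..B..B
.B....

Derivation:
Place B at (1,4); scan 8 dirs for brackets.
Dir NW: first cell '.' (not opp) -> no flip
Dir N: first cell '.' (not opp) -> no flip
Dir NE: first cell '.' (not opp) -> no flip
Dir W: first cell '.' (not opp) -> no flip
Dir E: first cell '.' (not opp) -> no flip
Dir SW: opp run (2,3) (3,2), next='.' -> no flip
Dir S: opp run (2,4) capped by B -> flip
Dir SE: first cell '.' (not opp) -> no flip
All flips: (2,4)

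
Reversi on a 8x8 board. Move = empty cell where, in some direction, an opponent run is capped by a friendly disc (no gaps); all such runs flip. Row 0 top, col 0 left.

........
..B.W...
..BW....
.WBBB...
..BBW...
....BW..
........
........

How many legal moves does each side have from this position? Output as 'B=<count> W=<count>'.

Answer: B=9 W=10

Derivation:
-- B to move --
(0,3): no bracket -> illegal
(0,4): no bracket -> illegal
(0,5): flips 2 -> legal
(1,3): flips 1 -> legal
(1,5): no bracket -> illegal
(2,0): flips 1 -> legal
(2,1): no bracket -> illegal
(2,4): flips 1 -> legal
(2,5): no bracket -> illegal
(3,0): flips 1 -> legal
(3,5): no bracket -> illegal
(4,0): flips 1 -> legal
(4,1): no bracket -> illegal
(4,5): flips 1 -> legal
(4,6): no bracket -> illegal
(5,3): no bracket -> illegal
(5,6): flips 1 -> legal
(6,4): no bracket -> illegal
(6,5): no bracket -> illegal
(6,6): flips 2 -> legal
B mobility = 9
-- W to move --
(0,1): flips 1 -> legal
(0,2): no bracket -> illegal
(0,3): no bracket -> illegal
(1,1): flips 2 -> legal
(1,3): flips 1 -> legal
(2,1): flips 1 -> legal
(2,4): flips 1 -> legal
(2,5): no bracket -> illegal
(3,5): flips 3 -> legal
(4,1): flips 3 -> legal
(4,5): flips 1 -> legal
(5,1): no bracket -> illegal
(5,2): no bracket -> illegal
(5,3): flips 4 -> legal
(6,3): no bracket -> illegal
(6,4): flips 1 -> legal
(6,5): no bracket -> illegal
W mobility = 10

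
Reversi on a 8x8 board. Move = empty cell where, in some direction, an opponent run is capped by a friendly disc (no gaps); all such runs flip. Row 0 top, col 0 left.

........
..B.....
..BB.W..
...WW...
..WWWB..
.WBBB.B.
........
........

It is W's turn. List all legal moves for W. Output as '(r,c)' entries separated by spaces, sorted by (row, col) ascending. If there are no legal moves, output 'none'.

(0,1): flips 2 -> legal
(0,2): no bracket -> illegal
(0,3): no bracket -> illegal
(1,1): flips 1 -> legal
(1,3): flips 1 -> legal
(1,4): no bracket -> illegal
(2,1): no bracket -> illegal
(2,4): no bracket -> illegal
(3,1): no bracket -> illegal
(3,2): no bracket -> illegal
(3,5): no bracket -> illegal
(3,6): no bracket -> illegal
(4,1): no bracket -> illegal
(4,6): flips 1 -> legal
(4,7): no bracket -> illegal
(5,5): flips 3 -> legal
(5,7): no bracket -> illegal
(6,1): flips 1 -> legal
(6,2): flips 2 -> legal
(6,3): flips 1 -> legal
(6,4): flips 2 -> legal
(6,5): flips 1 -> legal
(6,6): no bracket -> illegal
(6,7): flips 2 -> legal

Answer: (0,1) (1,1) (1,3) (4,6) (5,5) (6,1) (6,2) (6,3) (6,4) (6,5) (6,7)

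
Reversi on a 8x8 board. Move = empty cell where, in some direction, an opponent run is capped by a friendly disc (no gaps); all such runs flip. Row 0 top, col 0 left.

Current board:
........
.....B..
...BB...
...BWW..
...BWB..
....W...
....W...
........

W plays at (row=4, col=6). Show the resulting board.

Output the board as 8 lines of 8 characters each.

Answer: ........
.....B..
...BB...
...BWW..
...BWWW.
....W...
....W...
........

Derivation:
Place W at (4,6); scan 8 dirs for brackets.
Dir NW: first cell 'W' (not opp) -> no flip
Dir N: first cell '.' (not opp) -> no flip
Dir NE: first cell '.' (not opp) -> no flip
Dir W: opp run (4,5) capped by W -> flip
Dir E: first cell '.' (not opp) -> no flip
Dir SW: first cell '.' (not opp) -> no flip
Dir S: first cell '.' (not opp) -> no flip
Dir SE: first cell '.' (not opp) -> no flip
All flips: (4,5)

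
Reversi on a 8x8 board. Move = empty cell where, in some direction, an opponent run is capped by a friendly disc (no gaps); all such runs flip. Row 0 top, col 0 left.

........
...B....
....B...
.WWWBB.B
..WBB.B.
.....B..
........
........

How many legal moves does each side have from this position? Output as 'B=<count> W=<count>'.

Answer: B=6 W=6

Derivation:
-- B to move --
(2,0): no bracket -> illegal
(2,1): flips 1 -> legal
(2,2): flips 1 -> legal
(2,3): flips 1 -> legal
(3,0): flips 3 -> legal
(4,0): no bracket -> illegal
(4,1): flips 1 -> legal
(5,1): flips 2 -> legal
(5,2): no bracket -> illegal
(5,3): no bracket -> illegal
B mobility = 6
-- W to move --
(0,2): no bracket -> illegal
(0,3): no bracket -> illegal
(0,4): no bracket -> illegal
(1,2): no bracket -> illegal
(1,4): no bracket -> illegal
(1,5): flips 1 -> legal
(2,2): no bracket -> illegal
(2,3): no bracket -> illegal
(2,5): no bracket -> illegal
(2,6): no bracket -> illegal
(2,7): no bracket -> illegal
(3,6): flips 2 -> legal
(4,5): flips 2 -> legal
(4,7): no bracket -> illegal
(5,2): no bracket -> illegal
(5,3): flips 1 -> legal
(5,4): flips 1 -> legal
(5,6): no bracket -> illegal
(5,7): no bracket -> illegal
(6,4): no bracket -> illegal
(6,5): no bracket -> illegal
(6,6): flips 2 -> legal
W mobility = 6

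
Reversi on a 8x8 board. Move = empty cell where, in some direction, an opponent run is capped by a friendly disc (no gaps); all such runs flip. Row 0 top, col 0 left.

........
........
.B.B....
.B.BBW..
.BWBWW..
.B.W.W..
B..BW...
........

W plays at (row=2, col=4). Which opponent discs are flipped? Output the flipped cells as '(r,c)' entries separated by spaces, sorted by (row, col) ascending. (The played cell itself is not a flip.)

Answer: (3,3) (3,4)

Derivation:
Dir NW: first cell '.' (not opp) -> no flip
Dir N: first cell '.' (not opp) -> no flip
Dir NE: first cell '.' (not opp) -> no flip
Dir W: opp run (2,3), next='.' -> no flip
Dir E: first cell '.' (not opp) -> no flip
Dir SW: opp run (3,3) capped by W -> flip
Dir S: opp run (3,4) capped by W -> flip
Dir SE: first cell 'W' (not opp) -> no flip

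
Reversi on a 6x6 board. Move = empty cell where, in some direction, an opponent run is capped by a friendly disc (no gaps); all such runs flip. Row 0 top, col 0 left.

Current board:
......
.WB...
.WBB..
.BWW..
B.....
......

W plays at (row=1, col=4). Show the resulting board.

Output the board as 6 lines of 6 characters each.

Place W at (1,4); scan 8 dirs for brackets.
Dir NW: first cell '.' (not opp) -> no flip
Dir N: first cell '.' (not opp) -> no flip
Dir NE: first cell '.' (not opp) -> no flip
Dir W: first cell '.' (not opp) -> no flip
Dir E: first cell '.' (not opp) -> no flip
Dir SW: opp run (2,3) capped by W -> flip
Dir S: first cell '.' (not opp) -> no flip
Dir SE: first cell '.' (not opp) -> no flip
All flips: (2,3)

Answer: ......
.WB.W.
.WBW..
.BWW..
B.....
......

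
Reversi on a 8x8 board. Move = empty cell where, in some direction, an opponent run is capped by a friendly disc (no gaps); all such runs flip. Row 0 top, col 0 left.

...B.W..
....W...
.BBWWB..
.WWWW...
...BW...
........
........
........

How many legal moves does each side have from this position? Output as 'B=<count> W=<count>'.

Answer: B=6 W=12

Derivation:
-- B to move --
(0,4): no bracket -> illegal
(0,6): no bracket -> illegal
(1,2): no bracket -> illegal
(1,3): flips 2 -> legal
(1,5): no bracket -> illegal
(1,6): no bracket -> illegal
(2,0): no bracket -> illegal
(3,0): no bracket -> illegal
(3,5): no bracket -> illegal
(4,0): flips 1 -> legal
(4,1): flips 1 -> legal
(4,2): flips 1 -> legal
(4,5): flips 1 -> legal
(5,3): no bracket -> illegal
(5,4): no bracket -> illegal
(5,5): flips 2 -> legal
B mobility = 6
-- W to move --
(0,2): no bracket -> illegal
(0,4): no bracket -> illegal
(1,0): flips 1 -> legal
(1,1): flips 2 -> legal
(1,2): flips 1 -> legal
(1,3): flips 1 -> legal
(1,5): no bracket -> illegal
(1,6): flips 1 -> legal
(2,0): flips 2 -> legal
(2,6): flips 1 -> legal
(3,0): no bracket -> illegal
(3,5): no bracket -> illegal
(3,6): flips 1 -> legal
(4,2): flips 1 -> legal
(5,2): flips 1 -> legal
(5,3): flips 1 -> legal
(5,4): flips 1 -> legal
W mobility = 12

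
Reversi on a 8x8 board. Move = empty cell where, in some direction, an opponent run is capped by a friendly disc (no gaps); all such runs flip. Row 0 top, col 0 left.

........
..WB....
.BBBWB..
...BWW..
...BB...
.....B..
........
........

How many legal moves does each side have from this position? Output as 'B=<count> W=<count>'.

-- B to move --
(0,1): flips 1 -> legal
(0,2): flips 1 -> legal
(0,3): flips 1 -> legal
(1,1): flips 1 -> legal
(1,4): flips 2 -> legal
(1,5): flips 1 -> legal
(2,6): flips 1 -> legal
(3,6): flips 2 -> legal
(4,5): flips 2 -> legal
(4,6): flips 2 -> legal
B mobility = 10
-- W to move --
(0,2): flips 1 -> legal
(0,3): no bracket -> illegal
(0,4): no bracket -> illegal
(1,0): no bracket -> illegal
(1,1): no bracket -> illegal
(1,4): flips 1 -> legal
(1,5): flips 1 -> legal
(1,6): flips 1 -> legal
(2,0): flips 3 -> legal
(2,6): flips 1 -> legal
(3,0): flips 1 -> legal
(3,1): no bracket -> illegal
(3,2): flips 2 -> legal
(3,6): no bracket -> illegal
(4,2): flips 1 -> legal
(4,5): no bracket -> illegal
(4,6): no bracket -> illegal
(5,2): flips 1 -> legal
(5,3): flips 1 -> legal
(5,4): flips 1 -> legal
(5,6): no bracket -> illegal
(6,4): no bracket -> illegal
(6,5): no bracket -> illegal
(6,6): no bracket -> illegal
W mobility = 12

Answer: B=10 W=12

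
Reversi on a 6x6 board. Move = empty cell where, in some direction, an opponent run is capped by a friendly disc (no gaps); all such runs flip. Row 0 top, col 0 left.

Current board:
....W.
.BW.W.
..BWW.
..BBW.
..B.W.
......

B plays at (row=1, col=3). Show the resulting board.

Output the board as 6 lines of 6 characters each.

Answer: ....W.
.BBBW.
..BBW.
..BBW.
..B.W.
......

Derivation:
Place B at (1,3); scan 8 dirs for brackets.
Dir NW: first cell '.' (not opp) -> no flip
Dir N: first cell '.' (not opp) -> no flip
Dir NE: opp run (0,4), next=edge -> no flip
Dir W: opp run (1,2) capped by B -> flip
Dir E: opp run (1,4), next='.' -> no flip
Dir SW: first cell 'B' (not opp) -> no flip
Dir S: opp run (2,3) capped by B -> flip
Dir SE: opp run (2,4), next='.' -> no flip
All flips: (1,2) (2,3)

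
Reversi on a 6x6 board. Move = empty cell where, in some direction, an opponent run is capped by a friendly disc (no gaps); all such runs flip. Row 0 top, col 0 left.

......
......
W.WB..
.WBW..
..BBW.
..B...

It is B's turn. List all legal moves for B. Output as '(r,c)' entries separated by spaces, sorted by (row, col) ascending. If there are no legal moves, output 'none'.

Answer: (1,2) (2,1) (2,4) (3,0) (3,4) (4,5)

Derivation:
(1,0): no bracket -> illegal
(1,1): no bracket -> illegal
(1,2): flips 1 -> legal
(1,3): no bracket -> illegal
(2,1): flips 1 -> legal
(2,4): flips 1 -> legal
(3,0): flips 1 -> legal
(3,4): flips 1 -> legal
(3,5): no bracket -> illegal
(4,0): no bracket -> illegal
(4,1): no bracket -> illegal
(4,5): flips 1 -> legal
(5,3): no bracket -> illegal
(5,4): no bracket -> illegal
(5,5): no bracket -> illegal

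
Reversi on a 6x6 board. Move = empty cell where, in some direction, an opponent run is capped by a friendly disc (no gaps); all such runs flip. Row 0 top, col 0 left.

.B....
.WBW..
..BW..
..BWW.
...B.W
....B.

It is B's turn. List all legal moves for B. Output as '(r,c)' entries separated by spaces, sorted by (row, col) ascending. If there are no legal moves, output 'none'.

Answer: (0,0) (0,3) (0,4) (1,0) (1,4) (2,1) (2,4) (2,5) (3,5) (4,4)

Derivation:
(0,0): flips 1 -> legal
(0,2): no bracket -> illegal
(0,3): flips 3 -> legal
(0,4): flips 1 -> legal
(1,0): flips 1 -> legal
(1,4): flips 2 -> legal
(2,0): no bracket -> illegal
(2,1): flips 1 -> legal
(2,4): flips 1 -> legal
(2,5): flips 1 -> legal
(3,5): flips 2 -> legal
(4,2): no bracket -> illegal
(4,4): flips 1 -> legal
(5,5): no bracket -> illegal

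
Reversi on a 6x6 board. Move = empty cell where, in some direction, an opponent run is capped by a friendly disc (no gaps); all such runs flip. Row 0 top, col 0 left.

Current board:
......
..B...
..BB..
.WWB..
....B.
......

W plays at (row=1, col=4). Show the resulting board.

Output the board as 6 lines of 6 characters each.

Place W at (1,4); scan 8 dirs for brackets.
Dir NW: first cell '.' (not opp) -> no flip
Dir N: first cell '.' (not opp) -> no flip
Dir NE: first cell '.' (not opp) -> no flip
Dir W: first cell '.' (not opp) -> no flip
Dir E: first cell '.' (not opp) -> no flip
Dir SW: opp run (2,3) capped by W -> flip
Dir S: first cell '.' (not opp) -> no flip
Dir SE: first cell '.' (not opp) -> no flip
All flips: (2,3)

Answer: ......
..B.W.
..BW..
.WWB..
....B.
......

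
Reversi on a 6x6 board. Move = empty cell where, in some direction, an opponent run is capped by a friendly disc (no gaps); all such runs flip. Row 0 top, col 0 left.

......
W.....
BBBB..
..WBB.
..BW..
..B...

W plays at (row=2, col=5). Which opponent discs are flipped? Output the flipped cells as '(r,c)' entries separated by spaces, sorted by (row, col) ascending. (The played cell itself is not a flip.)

Dir NW: first cell '.' (not opp) -> no flip
Dir N: first cell '.' (not opp) -> no flip
Dir NE: edge -> no flip
Dir W: first cell '.' (not opp) -> no flip
Dir E: edge -> no flip
Dir SW: opp run (3,4) capped by W -> flip
Dir S: first cell '.' (not opp) -> no flip
Dir SE: edge -> no flip

Answer: (3,4)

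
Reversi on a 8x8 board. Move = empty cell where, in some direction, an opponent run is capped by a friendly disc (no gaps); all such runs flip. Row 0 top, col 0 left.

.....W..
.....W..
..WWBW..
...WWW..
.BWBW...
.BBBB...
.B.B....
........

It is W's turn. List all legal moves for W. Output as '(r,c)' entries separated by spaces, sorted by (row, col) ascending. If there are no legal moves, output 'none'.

(1,3): flips 1 -> legal
(1,4): flips 1 -> legal
(3,0): no bracket -> illegal
(3,1): no bracket -> illegal
(3,2): no bracket -> illegal
(4,0): flips 1 -> legal
(4,5): no bracket -> illegal
(5,0): no bracket -> illegal
(5,5): no bracket -> illegal
(6,0): flips 1 -> legal
(6,2): flips 2 -> legal
(6,4): flips 2 -> legal
(6,5): no bracket -> illegal
(7,0): flips 3 -> legal
(7,1): no bracket -> illegal
(7,2): no bracket -> illegal
(7,3): flips 3 -> legal
(7,4): no bracket -> illegal

Answer: (1,3) (1,4) (4,0) (6,0) (6,2) (6,4) (7,0) (7,3)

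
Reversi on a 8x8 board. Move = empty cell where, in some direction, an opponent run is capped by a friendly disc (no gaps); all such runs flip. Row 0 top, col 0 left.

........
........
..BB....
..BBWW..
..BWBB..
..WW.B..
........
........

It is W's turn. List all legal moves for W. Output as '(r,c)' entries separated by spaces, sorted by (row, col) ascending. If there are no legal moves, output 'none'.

Answer: (1,2) (1,3) (2,1) (3,1) (4,1) (4,6) (5,4) (5,6) (6,5)

Derivation:
(1,1): no bracket -> illegal
(1,2): flips 4 -> legal
(1,3): flips 2 -> legal
(1,4): no bracket -> illegal
(2,1): flips 1 -> legal
(2,4): no bracket -> illegal
(3,1): flips 3 -> legal
(3,6): no bracket -> illegal
(4,1): flips 1 -> legal
(4,6): flips 2 -> legal
(5,1): no bracket -> illegal
(5,4): flips 1 -> legal
(5,6): flips 1 -> legal
(6,4): no bracket -> illegal
(6,5): flips 2 -> legal
(6,6): no bracket -> illegal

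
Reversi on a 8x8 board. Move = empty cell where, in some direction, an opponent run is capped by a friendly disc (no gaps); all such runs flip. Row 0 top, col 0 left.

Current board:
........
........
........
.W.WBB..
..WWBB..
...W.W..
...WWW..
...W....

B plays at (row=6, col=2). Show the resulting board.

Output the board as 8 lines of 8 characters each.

Place B at (6,2); scan 8 dirs for brackets.
Dir NW: first cell '.' (not opp) -> no flip
Dir N: first cell '.' (not opp) -> no flip
Dir NE: opp run (5,3) capped by B -> flip
Dir W: first cell '.' (not opp) -> no flip
Dir E: opp run (6,3) (6,4) (6,5), next='.' -> no flip
Dir SW: first cell '.' (not opp) -> no flip
Dir S: first cell '.' (not opp) -> no flip
Dir SE: opp run (7,3), next=edge -> no flip
All flips: (5,3)

Answer: ........
........
........
.W.WBB..
..WWBB..
...B.W..
..BWWW..
...W....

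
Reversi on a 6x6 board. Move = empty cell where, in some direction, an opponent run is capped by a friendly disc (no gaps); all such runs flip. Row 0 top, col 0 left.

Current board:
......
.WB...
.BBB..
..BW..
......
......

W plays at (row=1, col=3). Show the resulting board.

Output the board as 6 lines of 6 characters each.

Answer: ......
.WWW..
.BBW..
..BW..
......
......

Derivation:
Place W at (1,3); scan 8 dirs for brackets.
Dir NW: first cell '.' (not opp) -> no flip
Dir N: first cell '.' (not opp) -> no flip
Dir NE: first cell '.' (not opp) -> no flip
Dir W: opp run (1,2) capped by W -> flip
Dir E: first cell '.' (not opp) -> no flip
Dir SW: opp run (2,2), next='.' -> no flip
Dir S: opp run (2,3) capped by W -> flip
Dir SE: first cell '.' (not opp) -> no flip
All flips: (1,2) (2,3)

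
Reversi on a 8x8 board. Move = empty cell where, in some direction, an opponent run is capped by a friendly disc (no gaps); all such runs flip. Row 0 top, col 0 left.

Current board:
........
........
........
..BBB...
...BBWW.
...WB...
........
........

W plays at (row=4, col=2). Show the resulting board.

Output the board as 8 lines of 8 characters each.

Answer: ........
........
........
..BBB...
..WWWWW.
...WB...
........
........

Derivation:
Place W at (4,2); scan 8 dirs for brackets.
Dir NW: first cell '.' (not opp) -> no flip
Dir N: opp run (3,2), next='.' -> no flip
Dir NE: opp run (3,3), next='.' -> no flip
Dir W: first cell '.' (not opp) -> no flip
Dir E: opp run (4,3) (4,4) capped by W -> flip
Dir SW: first cell '.' (not opp) -> no flip
Dir S: first cell '.' (not opp) -> no flip
Dir SE: first cell 'W' (not opp) -> no flip
All flips: (4,3) (4,4)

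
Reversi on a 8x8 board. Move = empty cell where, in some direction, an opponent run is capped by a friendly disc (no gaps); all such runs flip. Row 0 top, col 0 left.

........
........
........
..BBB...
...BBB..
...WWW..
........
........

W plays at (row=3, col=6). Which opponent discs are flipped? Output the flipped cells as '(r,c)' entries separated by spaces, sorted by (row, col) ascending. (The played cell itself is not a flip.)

Answer: (4,5)

Derivation:
Dir NW: first cell '.' (not opp) -> no flip
Dir N: first cell '.' (not opp) -> no flip
Dir NE: first cell '.' (not opp) -> no flip
Dir W: first cell '.' (not opp) -> no flip
Dir E: first cell '.' (not opp) -> no flip
Dir SW: opp run (4,5) capped by W -> flip
Dir S: first cell '.' (not opp) -> no flip
Dir SE: first cell '.' (not opp) -> no flip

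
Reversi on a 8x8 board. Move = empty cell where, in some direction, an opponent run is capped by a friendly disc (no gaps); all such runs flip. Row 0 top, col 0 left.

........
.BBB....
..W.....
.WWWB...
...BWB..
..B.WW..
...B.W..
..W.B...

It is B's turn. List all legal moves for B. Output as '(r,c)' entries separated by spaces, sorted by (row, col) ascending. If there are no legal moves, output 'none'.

(2,0): no bracket -> illegal
(2,1): flips 1 -> legal
(2,3): flips 1 -> legal
(2,4): no bracket -> illegal
(3,0): flips 3 -> legal
(3,5): no bracket -> illegal
(4,0): flips 2 -> legal
(4,1): no bracket -> illegal
(4,2): flips 2 -> legal
(4,6): no bracket -> illegal
(5,3): no bracket -> illegal
(5,6): flips 1 -> legal
(6,1): no bracket -> illegal
(6,2): no bracket -> illegal
(6,4): flips 2 -> legal
(6,6): flips 4 -> legal
(7,1): no bracket -> illegal
(7,3): no bracket -> illegal
(7,5): flips 2 -> legal
(7,6): flips 2 -> legal

Answer: (2,1) (2,3) (3,0) (4,0) (4,2) (5,6) (6,4) (6,6) (7,5) (7,6)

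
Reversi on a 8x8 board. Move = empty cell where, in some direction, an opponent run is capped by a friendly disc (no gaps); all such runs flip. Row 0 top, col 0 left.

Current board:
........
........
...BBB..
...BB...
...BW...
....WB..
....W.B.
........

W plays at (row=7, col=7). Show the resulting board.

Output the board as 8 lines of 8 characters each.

Place W at (7,7); scan 8 dirs for brackets.
Dir NW: opp run (6,6) (5,5) capped by W -> flip
Dir N: first cell '.' (not opp) -> no flip
Dir NE: edge -> no flip
Dir W: first cell '.' (not opp) -> no flip
Dir E: edge -> no flip
Dir SW: edge -> no flip
Dir S: edge -> no flip
Dir SE: edge -> no flip
All flips: (5,5) (6,6)

Answer: ........
........
...BBB..
...BB...
...BW...
....WW..
....W.W.
.......W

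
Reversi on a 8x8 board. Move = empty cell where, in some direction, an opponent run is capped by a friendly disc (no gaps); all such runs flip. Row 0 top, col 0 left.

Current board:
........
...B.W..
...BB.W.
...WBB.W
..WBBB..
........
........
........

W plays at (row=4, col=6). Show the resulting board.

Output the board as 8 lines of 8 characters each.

Answer: ........
...B.W..
...BB.W.
...WBB.W
..WWWWW.
........
........
........

Derivation:
Place W at (4,6); scan 8 dirs for brackets.
Dir NW: opp run (3,5) (2,4) (1,3), next='.' -> no flip
Dir N: first cell '.' (not opp) -> no flip
Dir NE: first cell 'W' (not opp) -> no flip
Dir W: opp run (4,5) (4,4) (4,3) capped by W -> flip
Dir E: first cell '.' (not opp) -> no flip
Dir SW: first cell '.' (not opp) -> no flip
Dir S: first cell '.' (not opp) -> no flip
Dir SE: first cell '.' (not opp) -> no flip
All flips: (4,3) (4,4) (4,5)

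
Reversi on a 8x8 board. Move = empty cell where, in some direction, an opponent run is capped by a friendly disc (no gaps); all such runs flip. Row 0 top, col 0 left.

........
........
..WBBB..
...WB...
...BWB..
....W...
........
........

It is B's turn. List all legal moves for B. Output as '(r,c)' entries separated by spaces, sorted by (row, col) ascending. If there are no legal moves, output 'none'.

Answer: (2,1) (3,2) (4,2) (6,3) (6,4) (6,5)

Derivation:
(1,1): no bracket -> illegal
(1,2): no bracket -> illegal
(1,3): no bracket -> illegal
(2,1): flips 1 -> legal
(3,1): no bracket -> illegal
(3,2): flips 1 -> legal
(3,5): no bracket -> illegal
(4,2): flips 1 -> legal
(5,3): no bracket -> illegal
(5,5): no bracket -> illegal
(6,3): flips 1 -> legal
(6,4): flips 2 -> legal
(6,5): flips 1 -> legal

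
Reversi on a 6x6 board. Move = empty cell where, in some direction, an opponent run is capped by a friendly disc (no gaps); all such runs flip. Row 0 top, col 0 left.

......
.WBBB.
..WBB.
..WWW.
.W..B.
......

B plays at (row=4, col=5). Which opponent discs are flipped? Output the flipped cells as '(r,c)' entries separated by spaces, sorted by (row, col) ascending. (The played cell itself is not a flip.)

Answer: (3,4)

Derivation:
Dir NW: opp run (3,4) capped by B -> flip
Dir N: first cell '.' (not opp) -> no flip
Dir NE: edge -> no flip
Dir W: first cell 'B' (not opp) -> no flip
Dir E: edge -> no flip
Dir SW: first cell '.' (not opp) -> no flip
Dir S: first cell '.' (not opp) -> no flip
Dir SE: edge -> no flip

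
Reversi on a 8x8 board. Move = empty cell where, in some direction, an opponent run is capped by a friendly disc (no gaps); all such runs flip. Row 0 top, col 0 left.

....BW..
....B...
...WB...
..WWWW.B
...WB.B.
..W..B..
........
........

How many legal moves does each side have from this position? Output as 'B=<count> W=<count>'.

-- B to move --
(0,6): flips 1 -> legal
(1,2): no bracket -> illegal
(1,3): no bracket -> illegal
(1,5): no bracket -> illegal
(1,6): no bracket -> illegal
(2,1): no bracket -> illegal
(2,2): flips 2 -> legal
(2,5): no bracket -> illegal
(2,6): flips 1 -> legal
(3,1): no bracket -> illegal
(3,6): no bracket -> illegal
(4,1): flips 2 -> legal
(4,2): flips 2 -> legal
(4,5): no bracket -> illegal
(5,1): no bracket -> illegal
(5,3): no bracket -> illegal
(5,4): no bracket -> illegal
(6,1): no bracket -> illegal
(6,2): no bracket -> illegal
(6,3): no bracket -> illegal
B mobility = 5
-- W to move --
(0,3): flips 1 -> legal
(1,3): flips 1 -> legal
(1,5): flips 1 -> legal
(2,5): flips 1 -> legal
(2,6): no bracket -> illegal
(2,7): no bracket -> illegal
(3,6): no bracket -> illegal
(4,5): flips 1 -> legal
(4,7): no bracket -> illegal
(5,3): flips 1 -> legal
(5,4): flips 1 -> legal
(5,6): no bracket -> illegal
(5,7): flips 1 -> legal
(6,4): no bracket -> illegal
(6,5): no bracket -> illegal
(6,6): flips 2 -> legal
W mobility = 9

Answer: B=5 W=9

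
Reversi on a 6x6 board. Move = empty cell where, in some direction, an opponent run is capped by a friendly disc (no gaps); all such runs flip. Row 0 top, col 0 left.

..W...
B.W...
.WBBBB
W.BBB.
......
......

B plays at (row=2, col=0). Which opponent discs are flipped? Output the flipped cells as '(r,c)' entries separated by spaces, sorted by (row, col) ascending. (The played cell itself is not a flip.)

Answer: (2,1)

Derivation:
Dir NW: edge -> no flip
Dir N: first cell 'B' (not opp) -> no flip
Dir NE: first cell '.' (not opp) -> no flip
Dir W: edge -> no flip
Dir E: opp run (2,1) capped by B -> flip
Dir SW: edge -> no flip
Dir S: opp run (3,0), next='.' -> no flip
Dir SE: first cell '.' (not opp) -> no flip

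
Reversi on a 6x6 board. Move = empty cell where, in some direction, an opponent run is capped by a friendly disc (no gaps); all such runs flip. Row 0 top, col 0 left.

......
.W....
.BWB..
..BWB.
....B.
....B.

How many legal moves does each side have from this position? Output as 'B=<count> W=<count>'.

-- B to move --
(0,0): flips 3 -> legal
(0,1): flips 1 -> legal
(0,2): no bracket -> illegal
(1,0): no bracket -> illegal
(1,2): flips 1 -> legal
(1,3): no bracket -> illegal
(2,0): no bracket -> illegal
(2,4): no bracket -> illegal
(3,1): no bracket -> illegal
(4,2): no bracket -> illegal
(4,3): flips 1 -> legal
B mobility = 4
-- W to move --
(1,0): no bracket -> illegal
(1,2): no bracket -> illegal
(1,3): flips 1 -> legal
(1,4): no bracket -> illegal
(2,0): flips 1 -> legal
(2,4): flips 1 -> legal
(2,5): no bracket -> illegal
(3,0): no bracket -> illegal
(3,1): flips 2 -> legal
(3,5): flips 1 -> legal
(4,1): no bracket -> illegal
(4,2): flips 1 -> legal
(4,3): no bracket -> illegal
(4,5): no bracket -> illegal
(5,3): no bracket -> illegal
(5,5): flips 1 -> legal
W mobility = 7

Answer: B=4 W=7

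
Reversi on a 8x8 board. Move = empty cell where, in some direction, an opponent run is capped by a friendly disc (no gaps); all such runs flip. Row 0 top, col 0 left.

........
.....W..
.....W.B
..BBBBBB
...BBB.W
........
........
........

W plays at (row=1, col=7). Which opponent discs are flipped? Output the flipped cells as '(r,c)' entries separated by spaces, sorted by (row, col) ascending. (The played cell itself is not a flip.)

Dir NW: first cell '.' (not opp) -> no flip
Dir N: first cell '.' (not opp) -> no flip
Dir NE: edge -> no flip
Dir W: first cell '.' (not opp) -> no flip
Dir E: edge -> no flip
Dir SW: first cell '.' (not opp) -> no flip
Dir S: opp run (2,7) (3,7) capped by W -> flip
Dir SE: edge -> no flip

Answer: (2,7) (3,7)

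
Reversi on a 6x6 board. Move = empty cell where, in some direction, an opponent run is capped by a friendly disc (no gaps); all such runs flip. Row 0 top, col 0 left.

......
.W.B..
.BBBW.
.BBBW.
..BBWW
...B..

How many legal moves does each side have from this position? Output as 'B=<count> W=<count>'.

Answer: B=6 W=7

Derivation:
-- B to move --
(0,0): flips 1 -> legal
(0,1): flips 1 -> legal
(0,2): no bracket -> illegal
(1,0): no bracket -> illegal
(1,2): no bracket -> illegal
(1,4): no bracket -> illegal
(1,5): flips 1 -> legal
(2,0): no bracket -> illegal
(2,5): flips 2 -> legal
(3,5): flips 3 -> legal
(5,4): no bracket -> illegal
(5,5): flips 1 -> legal
B mobility = 6
-- W to move --
(0,2): flips 1 -> legal
(0,3): no bracket -> illegal
(0,4): no bracket -> illegal
(1,0): no bracket -> illegal
(1,2): flips 1 -> legal
(1,4): no bracket -> illegal
(2,0): flips 3 -> legal
(3,0): flips 3 -> legal
(4,0): no bracket -> illegal
(4,1): flips 4 -> legal
(5,1): flips 2 -> legal
(5,2): flips 1 -> legal
(5,4): no bracket -> illegal
W mobility = 7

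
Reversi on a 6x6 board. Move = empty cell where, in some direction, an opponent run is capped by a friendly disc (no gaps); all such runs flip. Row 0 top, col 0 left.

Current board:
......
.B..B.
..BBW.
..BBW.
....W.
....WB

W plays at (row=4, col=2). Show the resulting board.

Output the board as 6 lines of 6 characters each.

Place W at (4,2); scan 8 dirs for brackets.
Dir NW: first cell '.' (not opp) -> no flip
Dir N: opp run (3,2) (2,2), next='.' -> no flip
Dir NE: opp run (3,3) capped by W -> flip
Dir W: first cell '.' (not opp) -> no flip
Dir E: first cell '.' (not opp) -> no flip
Dir SW: first cell '.' (not opp) -> no flip
Dir S: first cell '.' (not opp) -> no flip
Dir SE: first cell '.' (not opp) -> no flip
All flips: (3,3)

Answer: ......
.B..B.
..BBW.
..BWW.
..W.W.
....WB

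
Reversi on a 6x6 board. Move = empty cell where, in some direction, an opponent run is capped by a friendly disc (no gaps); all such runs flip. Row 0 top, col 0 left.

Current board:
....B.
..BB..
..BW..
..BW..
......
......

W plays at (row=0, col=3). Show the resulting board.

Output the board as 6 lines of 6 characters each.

Answer: ...WB.
..BW..
..BW..
..BW..
......
......

Derivation:
Place W at (0,3); scan 8 dirs for brackets.
Dir NW: edge -> no flip
Dir N: edge -> no flip
Dir NE: edge -> no flip
Dir W: first cell '.' (not opp) -> no flip
Dir E: opp run (0,4), next='.' -> no flip
Dir SW: opp run (1,2), next='.' -> no flip
Dir S: opp run (1,3) capped by W -> flip
Dir SE: first cell '.' (not opp) -> no flip
All flips: (1,3)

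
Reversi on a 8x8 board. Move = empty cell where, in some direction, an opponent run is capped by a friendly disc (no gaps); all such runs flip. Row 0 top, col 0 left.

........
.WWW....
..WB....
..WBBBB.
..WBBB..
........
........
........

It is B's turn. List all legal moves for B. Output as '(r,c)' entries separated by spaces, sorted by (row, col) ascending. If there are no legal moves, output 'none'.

(0,0): flips 2 -> legal
(0,1): flips 1 -> legal
(0,2): no bracket -> illegal
(0,3): flips 1 -> legal
(0,4): no bracket -> illegal
(1,0): no bracket -> illegal
(1,4): no bracket -> illegal
(2,0): no bracket -> illegal
(2,1): flips 2 -> legal
(2,4): no bracket -> illegal
(3,1): flips 1 -> legal
(4,1): flips 2 -> legal
(5,1): flips 1 -> legal
(5,2): no bracket -> illegal
(5,3): no bracket -> illegal

Answer: (0,0) (0,1) (0,3) (2,1) (3,1) (4,1) (5,1)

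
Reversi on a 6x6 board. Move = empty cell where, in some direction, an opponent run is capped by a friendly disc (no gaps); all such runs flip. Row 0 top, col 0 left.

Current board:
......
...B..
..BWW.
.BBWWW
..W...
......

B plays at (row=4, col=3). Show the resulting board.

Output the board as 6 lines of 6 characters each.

Answer: ......
...B..
..BBW.
.BBBWW
..WB..
......

Derivation:
Place B at (4,3); scan 8 dirs for brackets.
Dir NW: first cell 'B' (not opp) -> no flip
Dir N: opp run (3,3) (2,3) capped by B -> flip
Dir NE: opp run (3,4), next='.' -> no flip
Dir W: opp run (4,2), next='.' -> no flip
Dir E: first cell '.' (not opp) -> no flip
Dir SW: first cell '.' (not opp) -> no flip
Dir S: first cell '.' (not opp) -> no flip
Dir SE: first cell '.' (not opp) -> no flip
All flips: (2,3) (3,3)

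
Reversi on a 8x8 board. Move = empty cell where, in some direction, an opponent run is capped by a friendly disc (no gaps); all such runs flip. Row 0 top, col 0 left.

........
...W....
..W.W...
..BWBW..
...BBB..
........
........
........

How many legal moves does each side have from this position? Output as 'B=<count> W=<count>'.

Answer: B=7 W=5

Derivation:
-- B to move --
(0,2): no bracket -> illegal
(0,3): no bracket -> illegal
(0,4): no bracket -> illegal
(1,1): flips 2 -> legal
(1,2): flips 1 -> legal
(1,4): flips 1 -> legal
(1,5): no bracket -> illegal
(2,1): no bracket -> illegal
(2,3): flips 1 -> legal
(2,5): flips 1 -> legal
(2,6): flips 1 -> legal
(3,1): no bracket -> illegal
(3,6): flips 1 -> legal
(4,2): no bracket -> illegal
(4,6): no bracket -> illegal
B mobility = 7
-- W to move --
(2,1): no bracket -> illegal
(2,3): no bracket -> illegal
(2,5): no bracket -> illegal
(3,1): flips 1 -> legal
(3,6): no bracket -> illegal
(4,1): no bracket -> illegal
(4,2): flips 1 -> legal
(4,6): no bracket -> illegal
(5,2): no bracket -> illegal
(5,3): flips 2 -> legal
(5,4): flips 2 -> legal
(5,5): flips 2 -> legal
(5,6): no bracket -> illegal
W mobility = 5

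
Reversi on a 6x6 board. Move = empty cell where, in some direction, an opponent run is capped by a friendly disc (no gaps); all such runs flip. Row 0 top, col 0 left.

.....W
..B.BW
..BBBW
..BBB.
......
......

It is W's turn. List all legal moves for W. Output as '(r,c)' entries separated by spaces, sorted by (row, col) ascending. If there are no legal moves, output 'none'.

(0,1): no bracket -> illegal
(0,2): no bracket -> illegal
(0,3): flips 1 -> legal
(0,4): no bracket -> illegal
(1,1): no bracket -> illegal
(1,3): flips 1 -> legal
(2,1): flips 3 -> legal
(3,1): no bracket -> illegal
(3,5): no bracket -> illegal
(4,1): flips 3 -> legal
(4,2): flips 2 -> legal
(4,3): flips 1 -> legal
(4,4): no bracket -> illegal
(4,5): no bracket -> illegal

Answer: (0,3) (1,3) (2,1) (4,1) (4,2) (4,3)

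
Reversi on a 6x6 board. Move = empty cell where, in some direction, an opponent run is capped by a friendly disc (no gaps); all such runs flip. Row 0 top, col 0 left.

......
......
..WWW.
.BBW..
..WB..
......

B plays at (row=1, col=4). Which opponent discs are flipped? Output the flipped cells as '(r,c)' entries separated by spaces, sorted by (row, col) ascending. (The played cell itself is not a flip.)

Answer: (2,3)

Derivation:
Dir NW: first cell '.' (not opp) -> no flip
Dir N: first cell '.' (not opp) -> no flip
Dir NE: first cell '.' (not opp) -> no flip
Dir W: first cell '.' (not opp) -> no flip
Dir E: first cell '.' (not opp) -> no flip
Dir SW: opp run (2,3) capped by B -> flip
Dir S: opp run (2,4), next='.' -> no flip
Dir SE: first cell '.' (not opp) -> no flip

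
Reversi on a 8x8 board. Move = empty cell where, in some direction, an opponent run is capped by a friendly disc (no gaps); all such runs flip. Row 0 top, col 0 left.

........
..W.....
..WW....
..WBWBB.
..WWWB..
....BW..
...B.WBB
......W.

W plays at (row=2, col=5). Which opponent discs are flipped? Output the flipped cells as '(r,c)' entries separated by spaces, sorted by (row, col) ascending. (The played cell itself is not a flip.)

Dir NW: first cell '.' (not opp) -> no flip
Dir N: first cell '.' (not opp) -> no flip
Dir NE: first cell '.' (not opp) -> no flip
Dir W: first cell '.' (not opp) -> no flip
Dir E: first cell '.' (not opp) -> no flip
Dir SW: first cell 'W' (not opp) -> no flip
Dir S: opp run (3,5) (4,5) capped by W -> flip
Dir SE: opp run (3,6), next='.' -> no flip

Answer: (3,5) (4,5)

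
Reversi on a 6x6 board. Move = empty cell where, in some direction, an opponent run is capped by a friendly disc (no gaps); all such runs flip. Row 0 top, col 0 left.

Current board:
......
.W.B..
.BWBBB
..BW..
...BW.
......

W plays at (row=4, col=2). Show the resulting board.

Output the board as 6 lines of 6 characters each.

Place W at (4,2); scan 8 dirs for brackets.
Dir NW: first cell '.' (not opp) -> no flip
Dir N: opp run (3,2) capped by W -> flip
Dir NE: first cell 'W' (not opp) -> no flip
Dir W: first cell '.' (not opp) -> no flip
Dir E: opp run (4,3) capped by W -> flip
Dir SW: first cell '.' (not opp) -> no flip
Dir S: first cell '.' (not opp) -> no flip
Dir SE: first cell '.' (not opp) -> no flip
All flips: (3,2) (4,3)

Answer: ......
.W.B..
.BWBBB
..WW..
..WWW.
......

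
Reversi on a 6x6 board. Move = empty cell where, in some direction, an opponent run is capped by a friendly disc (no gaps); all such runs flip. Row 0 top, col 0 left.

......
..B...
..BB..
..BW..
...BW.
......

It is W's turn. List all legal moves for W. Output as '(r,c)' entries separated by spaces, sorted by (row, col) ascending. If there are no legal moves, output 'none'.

(0,1): no bracket -> illegal
(0,2): no bracket -> illegal
(0,3): no bracket -> illegal
(1,1): flips 1 -> legal
(1,3): flips 1 -> legal
(1,4): no bracket -> illegal
(2,1): no bracket -> illegal
(2,4): no bracket -> illegal
(3,1): flips 1 -> legal
(3,4): no bracket -> illegal
(4,1): no bracket -> illegal
(4,2): flips 1 -> legal
(5,2): no bracket -> illegal
(5,3): flips 1 -> legal
(5,4): no bracket -> illegal

Answer: (1,1) (1,3) (3,1) (4,2) (5,3)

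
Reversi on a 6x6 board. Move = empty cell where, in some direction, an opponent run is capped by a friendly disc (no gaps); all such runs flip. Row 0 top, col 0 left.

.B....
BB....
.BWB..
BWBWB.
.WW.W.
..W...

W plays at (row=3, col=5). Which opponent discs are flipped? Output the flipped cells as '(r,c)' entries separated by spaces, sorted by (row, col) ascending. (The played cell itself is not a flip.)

Dir NW: first cell '.' (not opp) -> no flip
Dir N: first cell '.' (not opp) -> no flip
Dir NE: edge -> no flip
Dir W: opp run (3,4) capped by W -> flip
Dir E: edge -> no flip
Dir SW: first cell 'W' (not opp) -> no flip
Dir S: first cell '.' (not opp) -> no flip
Dir SE: edge -> no flip

Answer: (3,4)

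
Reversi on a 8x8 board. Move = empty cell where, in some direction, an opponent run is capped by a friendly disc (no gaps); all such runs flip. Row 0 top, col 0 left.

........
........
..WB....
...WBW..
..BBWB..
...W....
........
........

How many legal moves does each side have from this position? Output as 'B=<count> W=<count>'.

Answer: B=8 W=7

Derivation:
-- B to move --
(1,1): no bracket -> illegal
(1,2): no bracket -> illegal
(1,3): no bracket -> illegal
(2,1): flips 1 -> legal
(2,4): flips 1 -> legal
(2,5): flips 1 -> legal
(2,6): no bracket -> illegal
(3,1): no bracket -> illegal
(3,2): flips 1 -> legal
(3,6): flips 1 -> legal
(4,6): no bracket -> illegal
(5,2): no bracket -> illegal
(5,4): flips 1 -> legal
(5,5): no bracket -> illegal
(6,2): no bracket -> illegal
(6,3): flips 1 -> legal
(6,4): flips 1 -> legal
B mobility = 8
-- W to move --
(1,2): no bracket -> illegal
(1,3): flips 1 -> legal
(1,4): no bracket -> illegal
(2,4): flips 2 -> legal
(2,5): no bracket -> illegal
(3,1): flips 1 -> legal
(3,2): no bracket -> illegal
(3,6): no bracket -> illegal
(4,1): flips 2 -> legal
(4,6): flips 1 -> legal
(5,1): flips 1 -> legal
(5,2): no bracket -> illegal
(5,4): no bracket -> illegal
(5,5): flips 1 -> legal
(5,6): no bracket -> illegal
W mobility = 7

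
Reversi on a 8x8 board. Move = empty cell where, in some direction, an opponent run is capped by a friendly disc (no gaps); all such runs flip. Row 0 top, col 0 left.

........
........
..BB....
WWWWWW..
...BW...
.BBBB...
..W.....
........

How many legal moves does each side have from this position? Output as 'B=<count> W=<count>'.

Answer: B=12 W=10

Derivation:
-- B to move --
(2,0): no bracket -> illegal
(2,1): flips 1 -> legal
(2,4): flips 2 -> legal
(2,5): flips 1 -> legal
(2,6): flips 2 -> legal
(3,6): no bracket -> illegal
(4,0): flips 1 -> legal
(4,1): flips 1 -> legal
(4,2): flips 1 -> legal
(4,5): flips 2 -> legal
(4,6): no bracket -> illegal
(5,5): flips 2 -> legal
(6,1): no bracket -> illegal
(6,3): no bracket -> illegal
(7,1): flips 1 -> legal
(7,2): flips 1 -> legal
(7,3): flips 1 -> legal
B mobility = 12
-- W to move --
(1,1): flips 1 -> legal
(1,2): flips 2 -> legal
(1,3): flips 2 -> legal
(1,4): flips 1 -> legal
(2,1): no bracket -> illegal
(2,4): no bracket -> illegal
(4,0): flips 1 -> legal
(4,1): no bracket -> illegal
(4,2): flips 2 -> legal
(4,5): no bracket -> illegal
(5,0): no bracket -> illegal
(5,5): no bracket -> illegal
(6,0): no bracket -> illegal
(6,1): flips 2 -> legal
(6,3): flips 2 -> legal
(6,4): flips 1 -> legal
(6,5): flips 2 -> legal
W mobility = 10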